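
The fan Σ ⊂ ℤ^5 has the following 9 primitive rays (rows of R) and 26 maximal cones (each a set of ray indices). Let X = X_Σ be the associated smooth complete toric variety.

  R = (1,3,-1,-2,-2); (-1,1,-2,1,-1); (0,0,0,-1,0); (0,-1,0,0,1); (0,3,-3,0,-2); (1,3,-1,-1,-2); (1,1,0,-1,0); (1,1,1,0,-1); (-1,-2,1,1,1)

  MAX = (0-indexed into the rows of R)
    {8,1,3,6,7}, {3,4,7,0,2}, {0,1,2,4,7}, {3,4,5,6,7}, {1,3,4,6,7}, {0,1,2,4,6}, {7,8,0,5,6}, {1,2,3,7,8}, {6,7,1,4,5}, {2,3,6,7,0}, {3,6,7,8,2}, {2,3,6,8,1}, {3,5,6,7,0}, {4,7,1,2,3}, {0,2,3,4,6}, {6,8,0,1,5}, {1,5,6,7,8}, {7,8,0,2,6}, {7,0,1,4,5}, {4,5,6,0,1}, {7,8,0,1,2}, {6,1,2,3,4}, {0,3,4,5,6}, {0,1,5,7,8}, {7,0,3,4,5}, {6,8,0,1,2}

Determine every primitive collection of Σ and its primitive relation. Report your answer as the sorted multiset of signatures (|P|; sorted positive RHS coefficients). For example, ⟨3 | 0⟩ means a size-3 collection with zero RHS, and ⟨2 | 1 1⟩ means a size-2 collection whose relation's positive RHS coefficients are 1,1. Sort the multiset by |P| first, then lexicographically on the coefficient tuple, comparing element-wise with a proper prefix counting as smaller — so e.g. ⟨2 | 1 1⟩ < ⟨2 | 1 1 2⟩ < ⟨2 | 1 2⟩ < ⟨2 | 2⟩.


The 10 primitive collections of Σ (r=9, n=5):

  P={2,5}:  v_{2} + v_{5} = v_{0}  so sig = ⟨2 | 1⟩
  P={4,8}:  v_{4} + v_{8} = v_{1}  so sig = ⟨2 | 1⟩
  P={3,5,8}:  v_{3} + v_{5} + v_{8} = 0  so sig = ⟨3 | 0⟩
  P={0,3,8}:  v_{0} + v_{3} + v_{8} = v_{2}  so sig = ⟨3 | 1⟩
  P={1,3,5}:  v_{1} + v_{3} + v_{5} = v_{4}  so sig = ⟨3 | 1⟩
  P={0,1,3}:  v_{0} + v_{1} + v_{3} = v_{2} + v_{4}  so sig = ⟨3 | 1 1⟩
  P={1,2,6,7}:  v_{1} + v_{2} + v_{6} + v_{7} = v_{5}  so sig = ⟨4 | 1⟩
  P={2,4,6,7}:  v_{2} + v_{4} + v_{6} + v_{7} = v_{3} + 2·v_{5}  so sig = ⟨4 | 1 2⟩
  P={0,4,6,7}:  v_{0} + v_{4} + v_{6} + v_{7} = v_{3} + 3·v_{5}  so sig = ⟨4 | 1 3⟩
  P={0,1,6,7}:  v_{0} + v_{1} + v_{6} + v_{7} = 2·v_{5}  so sig = ⟨4 | 2⟩

so the primitive-relation signature multiset is
    ⟨2 | 1⟩
    ⟨2 | 1⟩
    ⟨3 | 0⟩
    ⟨3 | 1⟩
    ⟨3 | 1⟩
    ⟨3 | 1 1⟩
    ⟨4 | 1⟩
    ⟨4 | 1 2⟩
    ⟨4 | 1 3⟩
    ⟨4 | 2⟩


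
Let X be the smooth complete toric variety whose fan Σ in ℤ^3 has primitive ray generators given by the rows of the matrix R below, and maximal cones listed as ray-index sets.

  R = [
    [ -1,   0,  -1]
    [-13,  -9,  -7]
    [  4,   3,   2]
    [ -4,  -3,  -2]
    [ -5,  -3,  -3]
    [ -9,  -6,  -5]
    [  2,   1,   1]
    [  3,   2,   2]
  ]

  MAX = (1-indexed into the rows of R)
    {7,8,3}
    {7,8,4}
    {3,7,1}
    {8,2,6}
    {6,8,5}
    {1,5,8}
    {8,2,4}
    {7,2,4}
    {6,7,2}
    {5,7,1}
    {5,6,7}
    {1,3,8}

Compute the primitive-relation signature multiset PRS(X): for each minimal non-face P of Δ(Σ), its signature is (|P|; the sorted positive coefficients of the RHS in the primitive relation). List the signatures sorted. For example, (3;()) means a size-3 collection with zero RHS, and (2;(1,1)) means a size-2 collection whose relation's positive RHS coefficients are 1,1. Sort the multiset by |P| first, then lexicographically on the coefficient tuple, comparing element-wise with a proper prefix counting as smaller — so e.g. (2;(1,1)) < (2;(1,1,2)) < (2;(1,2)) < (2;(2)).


Δ(Σ) — 8 vertices, 14 min non-faces:

  P={3,4}:  v_{3} + v_{4} = 0  →  sig = (2;())
  P={1,4}:  v_{1} + v_{4} = v_{5}  →  sig = (2;(1))
  P={2,3}:  v_{2} + v_{3} = v_{6}  →  sig = (2;(1))
  P={3,5}:  v_{3} + v_{5} = v_{1}  →  sig = (2;(1))
  P={3,6}:  v_{3} + v_{6} = v_{5}  →  sig = (2;(1))
  P={4,5}:  v_{4} + v_{5} = v_{6}  →  sig = (2;(1))
  P={4,6}:  v_{4} + v_{6} = v_{2}  →  sig = (2;(1))
  P={1,2}:  v_{1} + v_{2} = v_{5} + v_{6}  →  sig = (2;(1,1))
  P={1,6}:  v_{1} + v_{6} = 2·v_{5}  →  sig = (2;(2))
  P={2,5}:  v_{2} + v_{5} = 2·v_{6}  →  sig = (2;(2))
  P={5,7,8}:  v_{5} + v_{7} + v_{8} = 0  →  sig = (3;())
  P={1,7,8}:  v_{1} + v_{7} + v_{8} = v_{3}  →  sig = (3;(1))
  P={6,7,8}:  v_{6} + v_{7} + v_{8} = v_{4}  →  sig = (3;(1))
  P={2,7,8}:  v_{2} + v_{7} + v_{8} = 2·v_{4}  →  sig = (3;(2))

Signatures (|P|; sorted positive RHS coefficients), sorted:
{ (2;()),  (2;(1)) ×6,  (2;(1,1)),  (2;(2)) ×2,  (3;()),  (3;(1)) ×2,  (3;(2)) }


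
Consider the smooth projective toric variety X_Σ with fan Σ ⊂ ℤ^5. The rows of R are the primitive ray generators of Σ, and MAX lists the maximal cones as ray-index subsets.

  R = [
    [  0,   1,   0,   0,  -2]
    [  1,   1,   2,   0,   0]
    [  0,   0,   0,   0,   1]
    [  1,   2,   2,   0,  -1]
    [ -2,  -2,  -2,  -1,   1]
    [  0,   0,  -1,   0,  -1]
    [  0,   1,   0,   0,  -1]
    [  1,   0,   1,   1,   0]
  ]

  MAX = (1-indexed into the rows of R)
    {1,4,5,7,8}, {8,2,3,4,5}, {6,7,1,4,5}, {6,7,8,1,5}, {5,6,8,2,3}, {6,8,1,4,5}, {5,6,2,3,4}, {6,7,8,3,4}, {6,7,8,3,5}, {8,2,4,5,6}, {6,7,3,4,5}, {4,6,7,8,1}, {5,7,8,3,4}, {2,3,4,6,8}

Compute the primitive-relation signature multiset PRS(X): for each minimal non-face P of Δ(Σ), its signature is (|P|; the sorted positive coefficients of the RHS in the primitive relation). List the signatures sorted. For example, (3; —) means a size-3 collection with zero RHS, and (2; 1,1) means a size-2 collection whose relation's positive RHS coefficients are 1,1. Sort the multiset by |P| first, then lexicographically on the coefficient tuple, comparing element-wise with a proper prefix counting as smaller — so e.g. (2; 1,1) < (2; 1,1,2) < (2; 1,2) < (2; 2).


Σ has 5 primitive collections:

  P={1,3}:  v_{1} + v_{3} = v_{7}  ⟹  sig = (2; 1)
  P={2,7}:  v_{2} + v_{7} = v_{4}  ⟹  sig = (2; 1)
  P={1,2}:  v_{1} + v_{2} = 2·v_{4} + v_{5} + v_{6} + v_{8}  ⟹  sig = (2; 1,1,1,2)
  P={3,4,5,6,8}:  v_{3} + v_{4} + v_{5} + v_{6} + v_{8} = 0  ⟹  sig = (5; —)
  P={4,5,6,7,8}:  v_{4} + v_{5} + v_{6} + v_{7} + v_{8} = v_{1}  ⟹  sig = (5; 1)

Hence PRS(X_Σ) =
[(2; 1), (2; 1), (2; 1,1,1,2), (5; —), (5; 1)]


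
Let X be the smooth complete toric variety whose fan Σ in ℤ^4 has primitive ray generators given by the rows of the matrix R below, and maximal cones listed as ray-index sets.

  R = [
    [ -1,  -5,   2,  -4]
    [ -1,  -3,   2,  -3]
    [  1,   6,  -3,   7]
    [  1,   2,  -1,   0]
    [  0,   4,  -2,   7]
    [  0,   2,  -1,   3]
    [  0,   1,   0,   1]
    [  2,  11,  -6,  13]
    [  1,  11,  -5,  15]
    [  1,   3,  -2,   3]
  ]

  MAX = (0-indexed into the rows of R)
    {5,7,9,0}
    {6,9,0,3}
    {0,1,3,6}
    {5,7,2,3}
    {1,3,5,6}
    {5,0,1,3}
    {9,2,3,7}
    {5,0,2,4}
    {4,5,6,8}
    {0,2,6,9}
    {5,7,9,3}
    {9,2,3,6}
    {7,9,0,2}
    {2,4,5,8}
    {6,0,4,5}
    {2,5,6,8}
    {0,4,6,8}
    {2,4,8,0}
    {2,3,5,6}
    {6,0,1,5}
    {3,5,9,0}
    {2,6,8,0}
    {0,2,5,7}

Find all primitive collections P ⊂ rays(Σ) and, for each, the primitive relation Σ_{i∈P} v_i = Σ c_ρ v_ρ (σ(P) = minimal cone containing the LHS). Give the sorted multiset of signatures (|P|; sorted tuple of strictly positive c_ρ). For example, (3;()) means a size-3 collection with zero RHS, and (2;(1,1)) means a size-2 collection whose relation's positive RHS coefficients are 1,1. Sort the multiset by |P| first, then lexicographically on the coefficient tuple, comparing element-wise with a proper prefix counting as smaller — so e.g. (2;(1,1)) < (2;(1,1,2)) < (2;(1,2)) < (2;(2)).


Δ(Σ) — 10 vertices, 20 min non-faces:

  • {1,9}:  v_{1} + v_{9} = 0 ; sig = (2;())
  • {3,4}:  v_{3} + v_{4} = v_{2} ; sig = (2;(1))
  • {1,2}:  v_{1} + v_{2} = v_{5} + v_{6} ; sig = (2;(1,1))
  • {1,7}:  v_{1} + v_{7} = v_{2} + v_{5} ; sig = (2;(1,1))
  • {1,8}:  v_{1} + v_{8} = v_{4} + v_{5} + 2·v_{6} ; sig = (2;(1,1,2))
  • {4,7}:  v_{4} + v_{7} = v_{0} + 3·v_{2} + v_{5} ; sig = (2;(1,1,3))
  • {8,9}:  v_{8} + v_{9} = v_{0} + 3·v_{2} + v_{6} ; sig = (2;(1,1,3))
  • {3,8}:  v_{3} + v_{8} = 2·v_{2} + v_{6} ; sig = (2;(1,2))
  • {4,9}:  v_{4} + v_{9} = v_{0} + 2·v_{2} ; sig = (2;(1,2))
  • {1,4}:  v_{1} + v_{4} = v_{0} + 2·v_{5} + 2·v_{6} ; sig = (2;(1,2,2))
  • {7,8}:  v_{7} + v_{8} = 3·v_{2} + v_{4} ; sig = (2;(1,3))
  • {6,7}:  v_{6} + v_{7} = 2·v_{2} ; sig = (2;(2))
  • {0,2,3}:  v_{0} + v_{2} + v_{3} = v_{9} ; sig = (3;(1))
  • {2,4,6}:  v_{2} + v_{4} + v_{6} = v_{8} ; sig = (3;(1))
  • {2,5,9}:  v_{2} + v_{5} + v_{9} = v_{7} ; sig = (3;(1))
  • {5,6,9}:  v_{5} + v_{6} + v_{9} = v_{2} ; sig = (3;(1))
  • {0,3,7}:  v_{0} + v_{3} + v_{7} = v_{5} + 2·v_{9} ; sig = (3;(1,2))
  • {0,5,8}:  v_{0} + v_{5} + v_{8} = 2·v_{4} ; sig = (3;(2))
  • {0,3,5,6}:  v_{0} + v_{3} + v_{5} + v_{6} = 0 ; sig = (4;())
  • {0,2,5,6}:  v_{0} + v_{2} + v_{5} + v_{6} = v_{4} ; sig = (4;(1))

Hence PRS(X_Σ) =
{ (2;()),  (2;(1)),  (2;(1,1)) ×2,  (2;(1,1,2)),  (2;(1,1,3)) ×2,  (2;(1,2)) ×2,  (2;(1,2,2)),  (2;(1,3)),  (2;(2)),  (3;(1)) ×4,  (3;(1,2)),  (3;(2)),  (4;()),  (4;(1)) }


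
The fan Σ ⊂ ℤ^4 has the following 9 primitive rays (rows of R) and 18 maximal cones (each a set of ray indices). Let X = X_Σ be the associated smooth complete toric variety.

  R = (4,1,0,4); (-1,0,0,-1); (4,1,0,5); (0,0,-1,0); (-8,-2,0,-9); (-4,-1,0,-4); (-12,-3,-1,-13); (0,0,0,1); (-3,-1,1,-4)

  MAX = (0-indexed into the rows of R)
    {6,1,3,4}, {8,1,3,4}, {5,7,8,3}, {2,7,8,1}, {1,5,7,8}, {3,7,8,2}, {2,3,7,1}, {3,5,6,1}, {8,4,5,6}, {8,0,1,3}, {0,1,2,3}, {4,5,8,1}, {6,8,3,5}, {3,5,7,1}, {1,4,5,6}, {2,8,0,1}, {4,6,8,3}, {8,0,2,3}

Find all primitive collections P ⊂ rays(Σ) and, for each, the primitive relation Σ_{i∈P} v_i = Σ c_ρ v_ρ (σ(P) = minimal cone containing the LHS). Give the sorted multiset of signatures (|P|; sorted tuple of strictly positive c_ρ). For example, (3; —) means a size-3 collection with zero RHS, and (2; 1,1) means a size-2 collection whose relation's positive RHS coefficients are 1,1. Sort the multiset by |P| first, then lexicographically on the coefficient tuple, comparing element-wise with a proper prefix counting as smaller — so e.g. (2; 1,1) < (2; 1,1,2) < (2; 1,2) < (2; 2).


Δ(Σ) — 9 vertices, 14 min non-faces:

  {0,5}:  v_{0} + v_{5} = 0  ⇒ sig = (2; —)
  {0,7}:  v_{0} + v_{7} = v_{2}  ⇒ sig = (2; 1)
  {2,4}:  v_{2} + v_{4} = v_{5}  ⇒ sig = (2; 1)
  {2,5}:  v_{2} + v_{5} = v_{7}  ⇒ sig = (2; 1)
  {0,6}:  v_{0} + v_{6} = v_{3} + v_{4}  ⇒ sig = (2; 1,1)
  {0,4}:  v_{0} + v_{4} = v_{1} + v_{3} + v_{8}  ⇒ sig = (2; 1,1,1)
  {2,6}:  v_{2} + v_{6} = v_{3} + 2·v_{5}  ⇒ sig = (2; 1,2)
  {6,7}:  v_{6} + v_{7} = v_{3} + 3·v_{5}  ⇒ sig = (2; 1,3)
  {4,7}:  v_{4} + v_{7} = 2·v_{5}  ⇒ sig = (2; 2)
  {3,4,5}:  v_{3} + v_{4} + v_{5} = v_{6}  ⇒ sig = (3; 1)
  {1,6,8}:  v_{1} + v_{6} + v_{8} = 2·v_{4}  ⇒ sig = (3; 2)
  {1,2,3,8}:  v_{1} + v_{2} + v_{3} + v_{8} = 0  ⇒ sig = (4; —)
  {1,3,5,8}:  v_{1} + v_{3} + v_{5} + v_{8} = v_{4}  ⇒ sig = (4; 1)
  {1,3,7,8}:  v_{1} + v_{3} + v_{7} + v_{8} = v_{5}  ⇒ sig = (4; 1)

so the primitive-relation signature multiset is
    (2; —)
    (2; 1)
    (2; 1)
    (2; 1)
    (2; 1,1)
    (2; 1,1,1)
    (2; 1,2)
    (2; 1,3)
    (2; 2)
    (3; 1)
    (3; 2)
    (4; —)
    (4; 1)
    (4; 1)


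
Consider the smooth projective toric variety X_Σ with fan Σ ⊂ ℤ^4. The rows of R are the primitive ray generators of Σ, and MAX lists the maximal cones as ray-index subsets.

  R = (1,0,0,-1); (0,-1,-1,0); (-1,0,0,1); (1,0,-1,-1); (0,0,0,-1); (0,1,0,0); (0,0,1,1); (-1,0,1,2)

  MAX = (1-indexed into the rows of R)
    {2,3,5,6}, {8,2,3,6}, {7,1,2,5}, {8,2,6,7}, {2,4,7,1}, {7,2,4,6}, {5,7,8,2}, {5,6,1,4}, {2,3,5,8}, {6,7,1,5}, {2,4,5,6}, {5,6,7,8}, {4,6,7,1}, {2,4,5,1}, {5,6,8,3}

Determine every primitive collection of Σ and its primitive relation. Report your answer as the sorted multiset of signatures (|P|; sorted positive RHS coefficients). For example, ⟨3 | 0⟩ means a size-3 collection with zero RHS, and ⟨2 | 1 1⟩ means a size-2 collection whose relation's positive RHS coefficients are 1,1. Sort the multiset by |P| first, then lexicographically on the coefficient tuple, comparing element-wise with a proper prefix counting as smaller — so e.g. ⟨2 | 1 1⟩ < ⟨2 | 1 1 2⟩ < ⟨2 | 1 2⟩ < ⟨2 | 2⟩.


Σ has 9 primitive collections:

  P={1,3}:  v_{1} + v_{3} = 0  →  sig = ⟨2 | 0⟩
  P={1,8}:  v_{1} + v_{8} = v_{7}  →  sig = ⟨2 | 1⟩
  P={3,7}:  v_{3} + v_{7} = v_{8}  →  sig = ⟨2 | 1⟩
  P={3,4}:  v_{3} + v_{4} = v_{2} + v_{6}  →  sig = ⟨2 | 1 1⟩
  P={4,8}:  v_{4} + v_{8} = v_{2} + v_{6} + v_{7}  →  sig = ⟨2 | 1 1 1⟩
  P={1,2,6}:  v_{1} + v_{2} + v_{6} = v_{4}  →  sig = ⟨3 | 1⟩
  P={4,5,7}:  v_{4} + v_{5} + v_{7} = v_{1}  →  sig = ⟨3 | 1⟩
  P={2,5,6,7}:  v_{2} + v_{5} + v_{6} + v_{7} = 0  →  sig = ⟨4 | 0⟩
  P={2,5,6,8}:  v_{2} + v_{5} + v_{6} + v_{8} = v_{3}  →  sig = ⟨4 | 1⟩

Signatures (|P|; sorted positive RHS coefficients), sorted:
    ⟨2 | 0⟩
    ⟨2 | 1⟩
    ⟨2 | 1⟩
    ⟨2 | 1 1⟩
    ⟨2 | 1 1 1⟩
    ⟨3 | 1⟩
    ⟨3 | 1⟩
    ⟨4 | 0⟩
    ⟨4 | 1⟩


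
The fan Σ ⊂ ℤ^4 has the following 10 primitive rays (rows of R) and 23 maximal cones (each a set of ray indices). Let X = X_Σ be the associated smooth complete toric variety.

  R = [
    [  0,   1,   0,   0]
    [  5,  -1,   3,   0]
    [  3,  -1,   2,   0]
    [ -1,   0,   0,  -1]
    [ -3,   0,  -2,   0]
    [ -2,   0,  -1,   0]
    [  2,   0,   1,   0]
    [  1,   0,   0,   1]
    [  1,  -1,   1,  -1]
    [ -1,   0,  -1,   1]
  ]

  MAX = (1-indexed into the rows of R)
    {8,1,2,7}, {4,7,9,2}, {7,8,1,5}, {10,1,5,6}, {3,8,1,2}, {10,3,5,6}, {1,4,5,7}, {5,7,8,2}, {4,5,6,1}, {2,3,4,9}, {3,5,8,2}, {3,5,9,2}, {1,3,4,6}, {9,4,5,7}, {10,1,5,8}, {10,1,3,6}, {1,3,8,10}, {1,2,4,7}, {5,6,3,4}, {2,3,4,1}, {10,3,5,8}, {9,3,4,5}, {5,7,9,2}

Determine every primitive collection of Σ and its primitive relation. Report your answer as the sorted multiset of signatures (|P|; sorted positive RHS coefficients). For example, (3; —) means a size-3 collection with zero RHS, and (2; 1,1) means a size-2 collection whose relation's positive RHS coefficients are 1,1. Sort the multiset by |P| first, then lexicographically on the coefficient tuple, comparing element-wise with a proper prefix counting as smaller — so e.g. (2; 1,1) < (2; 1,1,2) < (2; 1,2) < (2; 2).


Δ(Σ) — 10 vertices, 15 min non-faces:

  P = {4,8}:  v_{4} + v_{8} = 0 ; sig = (2; —)
  P = {6,7}:  v_{6} + v_{7} = 0 ; sig = (2; —)
  P = {2,6}:  v_{2} + v_{6} = v_{3} ; sig = (2; 1)
  P = {3,7}:  v_{3} + v_{7} = v_{2} ; sig = (2; 1)
  P = {4,10}:  v_{4} + v_{10} = v_{6} ; sig = (2; 1)
  P = {6,8}:  v_{6} + v_{8} = v_{10} ; sig = (2; 1)
  P = {7,10}:  v_{7} + v_{10} = v_{8} ; sig = (2; 1)
  P = {1,9}:  v_{1} + v_{9} = v_{4} + v_{7} ; sig = (2; 1,1)
  P = {2,10}:  v_{2} + v_{10} = v_{3} + v_{8} ; sig = (2; 1,1)
  P = {8,9}:  v_{8} + v_{9} = v_{2} + v_{5} ; sig = (2; 1,1)
  P = {9,10}:  v_{9} + v_{10} = v_{3} + v_{5} ; sig = (2; 1,1)
  P = {6,9}:  v_{6} + v_{9} = v_{3} + v_{4} + v_{5} ; sig = (2; 1,1,1)
  P = {1,3,5}:  v_{1} + v_{3} + v_{5} = 0 ; sig = (3; —)
  P = {1,2,5}:  v_{1} + v_{2} + v_{5} = v_{7} ; sig = (3; 1)
  P = {2,4,5}:  v_{2} + v_{4} + v_{5} = v_{9} ; sig = (3; 1)

Sorted signature multiset PRS(X):
{ (2; —) ×2,  (2; 1) ×5,  (2; 1,1) ×4,  (2; 1,1,1),  (3; —),  (3; 1) ×2 }


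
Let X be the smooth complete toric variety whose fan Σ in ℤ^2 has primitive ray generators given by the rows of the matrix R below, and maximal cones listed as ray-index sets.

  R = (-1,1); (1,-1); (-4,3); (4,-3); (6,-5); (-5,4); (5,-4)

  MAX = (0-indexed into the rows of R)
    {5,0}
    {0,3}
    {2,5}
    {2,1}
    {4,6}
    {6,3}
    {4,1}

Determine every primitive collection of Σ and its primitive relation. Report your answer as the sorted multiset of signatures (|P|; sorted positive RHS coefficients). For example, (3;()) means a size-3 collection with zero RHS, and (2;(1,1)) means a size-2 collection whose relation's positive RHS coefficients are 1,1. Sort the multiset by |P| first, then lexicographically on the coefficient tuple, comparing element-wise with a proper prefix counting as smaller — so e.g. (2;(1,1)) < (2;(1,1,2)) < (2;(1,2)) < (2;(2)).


14 collections generate NE(X_Σ); each relation:

  {0,1}:  v_{0} + v_{1} = 0  →  sig = (2;())
  {2,3}:  v_{2} + v_{3} = 0  →  sig = (2;())
  {5,6}:  v_{5} + v_{6} = 0  →  sig = (2;())
  {0,2}:  v_{0} + v_{2} = v_{5}  →  sig = (2;(1))
  {0,4}:  v_{0} + v_{4} = v_{6}  →  sig = (2;(1))
  {0,6}:  v_{0} + v_{6} = v_{3}  →  sig = (2;(1))
  {1,3}:  v_{1} + v_{3} = v_{6}  →  sig = (2;(1))
  {1,5}:  v_{1} + v_{5} = v_{2}  →  sig = (2;(1))
  {1,6}:  v_{1} + v_{6} = v_{4}  →  sig = (2;(1))
  {2,6}:  v_{2} + v_{6} = v_{1}  →  sig = (2;(1))
  {3,5}:  v_{3} + v_{5} = v_{0}  →  sig = (2;(1))
  {4,5}:  v_{4} + v_{5} = v_{1}  →  sig = (2;(1))
  {2,4}:  v_{2} + v_{4} = 2·v_{1}  →  sig = (2;(2))
  {3,4}:  v_{3} + v_{4} = 2·v_{6}  →  sig = (2;(2))

Sorted signature multiset PRS(X):
{ (2;()) ×3,  (2;(1)) ×9,  (2;(2)) ×2 }


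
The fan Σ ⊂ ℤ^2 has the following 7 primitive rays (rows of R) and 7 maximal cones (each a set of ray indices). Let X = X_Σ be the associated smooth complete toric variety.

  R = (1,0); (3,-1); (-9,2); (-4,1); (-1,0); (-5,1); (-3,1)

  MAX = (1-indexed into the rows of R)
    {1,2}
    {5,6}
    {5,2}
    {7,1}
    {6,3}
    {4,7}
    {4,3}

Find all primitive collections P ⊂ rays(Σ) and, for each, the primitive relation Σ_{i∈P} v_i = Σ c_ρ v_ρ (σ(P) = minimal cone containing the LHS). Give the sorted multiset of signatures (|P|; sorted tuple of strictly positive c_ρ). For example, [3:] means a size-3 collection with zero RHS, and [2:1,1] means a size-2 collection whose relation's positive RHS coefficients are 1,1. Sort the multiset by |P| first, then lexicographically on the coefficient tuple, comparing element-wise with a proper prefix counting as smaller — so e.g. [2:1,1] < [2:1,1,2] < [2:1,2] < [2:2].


14 collections generate NE(X_Σ); each relation:

  P={1,5}:  v_{1} + v_{5} = 0 — sig = [2:]
  P={2,7}:  v_{2} + v_{7} = 0 — sig = [2:]
  P={1,4}:  v_{1} + v_{4} = v_{7} — sig = [2:1]
  P={1,6}:  v_{1} + v_{6} = v_{4} — sig = [2:1]
  P={2,4}:  v_{2} + v_{4} = v_{5} — sig = [2:1]
  P={4,5}:  v_{4} + v_{5} = v_{6} — sig = [2:1]
  P={4,6}:  v_{4} + v_{6} = v_{3} — sig = [2:1]
  P={5,7}:  v_{5} + v_{7} = v_{4} — sig = [2:1]
  P={2,3}:  v_{2} + v_{3} = v_{5} + v_{6} — sig = [2:1,1]
  P={1,3}:  v_{1} + v_{3} = 2·v_{4} — sig = [2:2]
  P={2,6}:  v_{2} + v_{6} = 2·v_{5} — sig = [2:2]
  P={3,5}:  v_{3} + v_{5} = 2·v_{6} — sig = [2:2]
  P={6,7}:  v_{6} + v_{7} = 2·v_{4} — sig = [2:2]
  P={3,7}:  v_{3} + v_{7} = 3·v_{4} — sig = [2:3]

so the primitive-relation signature multiset is
{ [2:] ×2,  [2:1] ×6,  [2:1,1],  [2:2] ×4,  [2:3] }


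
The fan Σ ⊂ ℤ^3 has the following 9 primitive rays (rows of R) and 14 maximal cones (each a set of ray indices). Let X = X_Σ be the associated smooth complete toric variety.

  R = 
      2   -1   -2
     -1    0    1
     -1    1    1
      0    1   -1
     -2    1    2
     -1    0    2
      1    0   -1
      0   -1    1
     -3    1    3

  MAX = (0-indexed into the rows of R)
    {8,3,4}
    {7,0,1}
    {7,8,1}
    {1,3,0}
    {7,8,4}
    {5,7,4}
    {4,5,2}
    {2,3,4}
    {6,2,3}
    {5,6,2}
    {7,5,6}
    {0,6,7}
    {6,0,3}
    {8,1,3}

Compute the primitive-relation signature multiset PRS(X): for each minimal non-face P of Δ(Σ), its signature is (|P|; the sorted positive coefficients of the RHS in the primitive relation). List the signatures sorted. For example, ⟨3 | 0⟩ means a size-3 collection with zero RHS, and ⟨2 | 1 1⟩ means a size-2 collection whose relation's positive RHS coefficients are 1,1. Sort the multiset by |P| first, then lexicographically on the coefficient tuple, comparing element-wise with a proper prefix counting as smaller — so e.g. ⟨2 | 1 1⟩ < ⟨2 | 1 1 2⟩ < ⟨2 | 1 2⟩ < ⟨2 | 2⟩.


Minimal non-faces — 15 found among 9 rays, 14 max cones:

  • {0,4}:  v_{0} + v_{4} = 0  ⇒ sig = ⟨2 | 0⟩
  • {1,6}:  v_{1} + v_{6} = 0  ⇒ sig = ⟨2 | 0⟩
  • {3,7}:  v_{3} + v_{7} = 0  ⇒ sig = ⟨2 | 0⟩
  • {0,2}:  v_{0} + v_{2} = v_{6}  ⇒ sig = ⟨2 | 1⟩
  • {0,8}:  v_{0} + v_{8} = v_{1}  ⇒ sig = ⟨2 | 1⟩
  • {1,2}:  v_{1} + v_{2} = v_{4}  ⇒ sig = ⟨2 | 1⟩
  • {1,4}:  v_{1} + v_{4} = v_{8}  ⇒ sig = ⟨2 | 1⟩
  • {2,7}:  v_{2} + v_{7} = v_{5}  ⇒ sig = ⟨2 | 1⟩
  • {3,5}:  v_{3} + v_{5} = v_{2}  ⇒ sig = ⟨2 | 1⟩
  • {4,6}:  v_{4} + v_{6} = v_{2}  ⇒ sig = ⟨2 | 1⟩
  • {6,8}:  v_{6} + v_{8} = v_{4}  ⇒ sig = ⟨2 | 1⟩
  • {0,5}:  v_{0} + v_{5} = v_{6} + v_{7}  ⇒ sig = ⟨2 | 1 1⟩
  • {1,5}:  v_{1} + v_{5} = v_{4} + v_{7}  ⇒ sig = ⟨2 | 1 1⟩
  • {5,8}:  v_{5} + v_{8} = 2·v_{4} + v_{7}  ⇒ sig = ⟨2 | 1 2⟩
  • {2,8}:  v_{2} + v_{8} = 2·v_{4}  ⇒ sig = ⟨2 | 2⟩

so the primitive-relation signature multiset is
    ⟨2 | 0⟩
    ⟨2 | 0⟩
    ⟨2 | 0⟩
    ⟨2 | 1⟩
    ⟨2 | 1⟩
    ⟨2 | 1⟩
    ⟨2 | 1⟩
    ⟨2 | 1⟩
    ⟨2 | 1⟩
    ⟨2 | 1⟩
    ⟨2 | 1⟩
    ⟨2 | 1 1⟩
    ⟨2 | 1 1⟩
    ⟨2 | 1 2⟩
    ⟨2 | 2⟩


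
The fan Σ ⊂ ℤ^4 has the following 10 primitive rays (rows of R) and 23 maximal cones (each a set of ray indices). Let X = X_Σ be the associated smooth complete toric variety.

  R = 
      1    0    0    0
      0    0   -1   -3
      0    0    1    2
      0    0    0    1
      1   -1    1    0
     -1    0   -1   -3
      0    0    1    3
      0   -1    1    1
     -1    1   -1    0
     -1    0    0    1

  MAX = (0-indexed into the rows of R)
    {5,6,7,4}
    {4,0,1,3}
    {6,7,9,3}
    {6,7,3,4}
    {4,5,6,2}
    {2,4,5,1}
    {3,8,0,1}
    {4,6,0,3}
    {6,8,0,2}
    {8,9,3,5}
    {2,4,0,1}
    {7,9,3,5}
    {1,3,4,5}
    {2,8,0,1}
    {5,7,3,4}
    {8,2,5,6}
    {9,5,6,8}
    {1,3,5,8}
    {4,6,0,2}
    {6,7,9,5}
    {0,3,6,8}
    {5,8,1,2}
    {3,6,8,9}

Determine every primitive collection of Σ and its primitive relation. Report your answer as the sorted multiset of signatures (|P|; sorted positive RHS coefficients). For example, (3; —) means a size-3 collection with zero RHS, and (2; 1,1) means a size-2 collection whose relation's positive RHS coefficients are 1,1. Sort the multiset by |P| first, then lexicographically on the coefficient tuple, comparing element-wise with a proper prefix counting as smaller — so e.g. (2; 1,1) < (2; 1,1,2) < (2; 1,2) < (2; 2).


Minimal non-faces — 13 found among 10 rays, 23 max cones:

  • {1,6}:  v_{1} + v_{6} = 0  ⇒ sig = (2; —)
  • {4,8}:  v_{4} + v_{8} = 0  ⇒ sig = (2; —)
  • {0,5}:  v_{0} + v_{5} = v_{1}  ⇒ sig = (2; 1)
  • {0,9}:  v_{0} + v_{9} = v_{3}  ⇒ sig = (2; 1)
  • {2,3}:  v_{2} + v_{3} = v_{6}  ⇒ sig = (2; 1)
  • {4,9}:  v_{4} + v_{9} = v_{7}  ⇒ sig = (2; 1)
  • {7,8}:  v_{7} + v_{8} = v_{9}  ⇒ sig = (2; 1)
  • {0,7}:  v_{0} + v_{7} = v_{3} + v_{4}  ⇒ sig = (2; 1,1)
  • {1,9}:  v_{1} + v_{9} = v_{3} + v_{5}  ⇒ sig = (2; 1,1)
  • {1,7}:  v_{1} + v_{7} = v_{3} + v_{4} + v_{5}  ⇒ sig = (2; 1,1,1)
  • {2,7}:  v_{2} + v_{7} = v_{4} + v_{5} + 2·v_{6}  ⇒ sig = (2; 1,1,2)
  • {2,9}:  v_{2} + v_{9} = v_{5} + 2·v_{6}  ⇒ sig = (2; 1,2)
  • {3,5,6}:  v_{3} + v_{5} + v_{6} = v_{9}  ⇒ sig = (3; 1)

Hence PRS(X_Σ) =
[(2; —), (2; —), (2; 1), (2; 1), (2; 1), (2; 1), (2; 1), (2; 1,1), (2; 1,1), (2; 1,1,1), (2; 1,1,2), (2; 1,2), (3; 1)]


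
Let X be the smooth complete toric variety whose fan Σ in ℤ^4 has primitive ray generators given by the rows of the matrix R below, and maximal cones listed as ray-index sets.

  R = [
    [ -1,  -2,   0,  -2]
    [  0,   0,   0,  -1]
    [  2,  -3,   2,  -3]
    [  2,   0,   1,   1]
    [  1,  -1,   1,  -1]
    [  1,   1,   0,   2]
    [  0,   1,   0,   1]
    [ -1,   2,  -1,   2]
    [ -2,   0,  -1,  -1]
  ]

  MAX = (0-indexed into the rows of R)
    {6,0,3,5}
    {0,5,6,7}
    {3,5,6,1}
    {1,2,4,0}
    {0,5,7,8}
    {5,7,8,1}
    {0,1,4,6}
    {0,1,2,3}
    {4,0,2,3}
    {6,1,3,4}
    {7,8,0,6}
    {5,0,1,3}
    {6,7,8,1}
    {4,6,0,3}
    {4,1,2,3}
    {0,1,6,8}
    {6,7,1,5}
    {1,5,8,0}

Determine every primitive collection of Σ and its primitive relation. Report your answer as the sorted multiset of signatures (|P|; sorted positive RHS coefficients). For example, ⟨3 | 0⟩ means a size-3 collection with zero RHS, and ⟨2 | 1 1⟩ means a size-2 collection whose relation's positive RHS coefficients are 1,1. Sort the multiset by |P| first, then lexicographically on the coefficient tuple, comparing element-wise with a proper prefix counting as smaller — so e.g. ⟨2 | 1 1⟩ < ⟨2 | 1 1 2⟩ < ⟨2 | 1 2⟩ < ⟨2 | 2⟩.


14 minimal non-faces of Δ(Σ) (on 9 rays):

  • {3,8}:  v_{3} + v_{8} = 0  ⇒ sig = ⟨2 | 0⟩
  • {2,7}:  v_{2} + v_{7} = v_{4}  ⇒ sig = ⟨2 | 1⟩
  • {4,5}:  v_{4} + v_{5} = v_{3}  ⇒ sig = ⟨2 | 1⟩
  • {4,7}:  v_{4} + v_{7} = v_{6}  ⇒ sig = ⟨2 | 1⟩
  • {3,7}:  v_{3} + v_{7} = v_{5} + v_{6}  ⇒ sig = ⟨2 | 1 1⟩
  • {2,8}:  v_{2} + v_{8} = v_{0} + v_{1} + v_{4}  ⇒ sig = ⟨2 | 1 1 1⟩
  • {4,8}:  v_{4} + v_{8} = v_{0} + v_{1} + v_{6}  ⇒ sig = ⟨2 | 1 1 1⟩
  • {2,5}:  v_{2} + v_{5} = v_{0} + v_{1} + 2·v_{3}  ⇒ sig = ⟨2 | 1 1 2⟩
  • {2,6}:  v_{2} + v_{6} = 2·v_{4}  ⇒ sig = ⟨2 | 2⟩
  • {0,1,7}:  v_{0} + v_{1} + v_{7} = v_{8}  ⇒ sig = ⟨3 | 1⟩
  • {5,6,8}:  v_{5} + v_{6} + v_{8} = v_{7}  ⇒ sig = ⟨3 | 1⟩
  • {0,1,5,6}:  v_{0} + v_{1} + v_{5} + v_{6} = 0  ⇒ sig = ⟨4 | 0⟩
  • {0,1,3,4}:  v_{0} + v_{1} + v_{3} + v_{4} = v_{2}  ⇒ sig = ⟨4 | 1⟩
  • {0,1,3,6}:  v_{0} + v_{1} + v_{3} + v_{6} = v_{4}  ⇒ sig = ⟨4 | 1⟩

so the primitive-relation signature multiset is
    |P|=2: 9 collections, coeffs (), (1), (1), (1), (1,1), (1,1,1), (1,1,1), (1,1,2), (2)
    |P|=3: 2 collections, coeffs (1), (1)
    |P|=4: 3 collections, coeffs (), (1), (1)


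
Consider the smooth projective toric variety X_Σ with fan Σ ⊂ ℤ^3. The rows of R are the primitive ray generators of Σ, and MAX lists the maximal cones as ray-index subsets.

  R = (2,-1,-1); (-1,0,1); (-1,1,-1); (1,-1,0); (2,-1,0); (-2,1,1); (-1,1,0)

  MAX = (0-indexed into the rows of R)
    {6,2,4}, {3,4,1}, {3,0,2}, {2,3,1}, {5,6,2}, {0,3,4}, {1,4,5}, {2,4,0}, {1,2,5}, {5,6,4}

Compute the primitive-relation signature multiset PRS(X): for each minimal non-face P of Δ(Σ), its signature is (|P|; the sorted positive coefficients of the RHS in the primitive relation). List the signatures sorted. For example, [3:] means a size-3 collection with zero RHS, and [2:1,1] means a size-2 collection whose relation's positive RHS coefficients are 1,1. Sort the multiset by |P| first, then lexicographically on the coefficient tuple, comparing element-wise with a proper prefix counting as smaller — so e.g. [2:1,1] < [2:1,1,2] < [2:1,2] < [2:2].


Δ(Σ) — 7 vertices, 9 min non-faces:

  {0,5}:  v_{0} + v_{5} = 0  so sig = [2:]
  {3,6}:  v_{3} + v_{6} = 0  so sig = [2:]
  {0,1}:  v_{0} + v_{1} = v_{3}  so sig = [2:1]
  {1,6}:  v_{1} + v_{6} = v_{5}  so sig = [2:1]
  {3,5}:  v_{3} + v_{5} = v_{1}  so sig = [2:1]
  {0,6}:  v_{0} + v_{6} = v_{2} + v_{4}  so sig = [2:1,1]
  {1,2,4}:  v_{1} + v_{2} + v_{4} = 0  so sig = [3:]
  {2,3,4}:  v_{2} + v_{3} + v_{4} = v_{0}  so sig = [3:1]
  {2,4,5}:  v_{2} + v_{4} + v_{5} = v_{6}  so sig = [3:1]

Hence PRS(X_Σ) =
{ [2:] ×2,  [2:1] ×3,  [2:1,1],  [3:],  [3:1] ×2 }


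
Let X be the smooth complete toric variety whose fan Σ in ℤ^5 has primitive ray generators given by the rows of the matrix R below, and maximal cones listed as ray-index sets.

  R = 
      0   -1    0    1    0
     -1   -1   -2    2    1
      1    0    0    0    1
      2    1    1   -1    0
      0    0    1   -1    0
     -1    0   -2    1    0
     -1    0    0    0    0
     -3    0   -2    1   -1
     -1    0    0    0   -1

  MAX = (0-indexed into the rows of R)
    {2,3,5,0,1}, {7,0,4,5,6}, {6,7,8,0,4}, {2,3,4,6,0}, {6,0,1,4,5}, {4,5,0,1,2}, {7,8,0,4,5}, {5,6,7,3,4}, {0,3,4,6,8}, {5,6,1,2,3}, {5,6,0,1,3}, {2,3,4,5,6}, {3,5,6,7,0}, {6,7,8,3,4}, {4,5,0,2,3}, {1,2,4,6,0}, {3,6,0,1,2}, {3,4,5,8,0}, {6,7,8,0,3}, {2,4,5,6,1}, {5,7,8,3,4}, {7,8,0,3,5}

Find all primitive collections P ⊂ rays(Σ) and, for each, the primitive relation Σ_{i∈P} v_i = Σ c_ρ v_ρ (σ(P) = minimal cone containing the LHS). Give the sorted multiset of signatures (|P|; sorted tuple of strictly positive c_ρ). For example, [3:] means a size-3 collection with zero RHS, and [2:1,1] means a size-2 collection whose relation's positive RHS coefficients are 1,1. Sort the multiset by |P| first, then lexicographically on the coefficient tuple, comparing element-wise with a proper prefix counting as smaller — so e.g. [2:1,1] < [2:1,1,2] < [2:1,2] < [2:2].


Σ has 9 primitive collections:

  P = {2,8}:  v_{2} + v_{8} = 0  so sig = [2:]
  P = {2,7}:  v_{2} + v_{7} = v_{5} + v_{6}  so sig = [2:1,1]
  P = {1,8}:  v_{1} + v_{8} = v_{0} + v_{5} + v_{6}  so sig = [2:1,1,1]
  P = {1,7}:  v_{1} + v_{7} = v_{0} + 2·v_{5} + 2·v_{6}  so sig = [2:1,2,2]
  P = {1,3,4}:  v_{1} + v_{3} + v_{4} = v_{2}  so sig = [3:1]
  P = {5,6,8}:  v_{5} + v_{6} + v_{8} = v_{7}  so sig = [3:1]
  P = {0,2,5,6}:  v_{0} + v_{2} + v_{5} + v_{6} = v_{1}  so sig = [4:1]
  P = {0,3,4,7}:  v_{0} + v_{3} + v_{4} + v_{7} = v_{8}  so sig = [4:1]
  P = {0,3,4,5,6}:  v_{0} + v_{3} + v_{4} + v_{5} + v_{6} = 0  so sig = [5:]

Hence PRS(X_Σ) =
[[2:], [2:1,1], [2:1,1,1], [2:1,2,2], [3:1], [3:1], [4:1], [4:1], [5:]]


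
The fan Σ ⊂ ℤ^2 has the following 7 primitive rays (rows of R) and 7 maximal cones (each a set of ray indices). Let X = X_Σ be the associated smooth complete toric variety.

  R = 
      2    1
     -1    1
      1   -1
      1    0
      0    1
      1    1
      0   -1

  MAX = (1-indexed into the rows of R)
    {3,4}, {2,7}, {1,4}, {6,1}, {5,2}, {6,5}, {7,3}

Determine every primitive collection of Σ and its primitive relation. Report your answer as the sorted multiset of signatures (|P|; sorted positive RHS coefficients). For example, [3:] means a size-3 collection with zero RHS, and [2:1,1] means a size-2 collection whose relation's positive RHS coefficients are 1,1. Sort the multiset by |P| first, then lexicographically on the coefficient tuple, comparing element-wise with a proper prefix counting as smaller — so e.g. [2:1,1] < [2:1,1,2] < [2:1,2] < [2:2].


The 14 primitive collections of Σ (r=7, n=2):

  P = {2,3}:  v_{2} + v_{3} = 0  so sig = [2:]
  P = {5,7}:  v_{5} + v_{7} = 0  so sig = [2:]
  P = {2,4}:  v_{2} + v_{4} = v_{5}  so sig = [2:1]
  P = {3,5}:  v_{3} + v_{5} = v_{4}  so sig = [2:1]
  P = {4,5}:  v_{4} + v_{5} = v_{6}  so sig = [2:1]
  P = {4,6}:  v_{4} + v_{6} = v_{1}  so sig = [2:1]
  P = {4,7}:  v_{4} + v_{7} = v_{3}  so sig = [2:1]
  P = {6,7}:  v_{6} + v_{7} = v_{4}  so sig = [2:1]
  P = {1,2}:  v_{1} + v_{2} = v_{5} + v_{6}  so sig = [2:1,1]
  P = {1,5}:  v_{1} + v_{5} = 2·v_{6}  so sig = [2:2]
  P = {1,7}:  v_{1} + v_{7} = 2·v_{4}  so sig = [2:2]
  P = {2,6}:  v_{2} + v_{6} = 2·v_{5}  so sig = [2:2]
  P = {3,6}:  v_{3} + v_{6} = 2·v_{4}  so sig = [2:2]
  P = {1,3}:  v_{1} + v_{3} = 3·v_{4}  so sig = [2:3]

Signatures (|P|; sorted positive RHS coefficients), sorted:
[[2:], [2:], [2:1], [2:1], [2:1], [2:1], [2:1], [2:1], [2:1,1], [2:2], [2:2], [2:2], [2:2], [2:3]]


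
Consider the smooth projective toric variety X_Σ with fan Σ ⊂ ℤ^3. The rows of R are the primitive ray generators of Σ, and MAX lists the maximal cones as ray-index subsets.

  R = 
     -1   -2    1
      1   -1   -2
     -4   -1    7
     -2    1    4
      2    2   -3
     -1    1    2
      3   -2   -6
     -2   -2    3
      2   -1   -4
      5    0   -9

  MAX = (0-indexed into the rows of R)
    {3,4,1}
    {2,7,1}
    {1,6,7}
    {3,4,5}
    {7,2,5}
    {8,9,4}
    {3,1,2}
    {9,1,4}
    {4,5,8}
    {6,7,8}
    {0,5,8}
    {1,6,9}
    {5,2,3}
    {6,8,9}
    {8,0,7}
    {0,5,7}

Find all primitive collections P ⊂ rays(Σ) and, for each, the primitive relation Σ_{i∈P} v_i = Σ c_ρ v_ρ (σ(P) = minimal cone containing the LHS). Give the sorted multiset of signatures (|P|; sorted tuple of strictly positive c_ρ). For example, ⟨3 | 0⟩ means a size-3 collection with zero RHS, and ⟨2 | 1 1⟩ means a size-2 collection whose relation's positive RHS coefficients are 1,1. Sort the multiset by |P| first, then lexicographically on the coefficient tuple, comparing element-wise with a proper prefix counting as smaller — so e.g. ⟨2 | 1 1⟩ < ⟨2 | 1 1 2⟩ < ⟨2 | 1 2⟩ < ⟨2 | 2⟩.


|primitive collections| = 22. Relations:

  P = {1,5}:  v_{1} + v_{5} = 0 ; sig = ⟨2 | 0⟩
  P = {3,8}:  v_{3} + v_{8} = 0 ; sig = ⟨2 | 0⟩
  P = {4,7}:  v_{4} + v_{7} = 0 ; sig = ⟨2 | 0⟩
  P = {1,8}:  v_{1} + v_{8} = v_{6} ; sig = ⟨2 | 1⟩
  P = {2,4}:  v_{2} + v_{4} = v_{3} ; sig = ⟨2 | 1⟩
  P = {2,8}:  v_{2} + v_{8} = v_{7} ; sig = ⟨2 | 1⟩
  P = {2,9}:  v_{2} + v_{9} = v_{1} ; sig = ⟨2 | 1⟩
  P = {3,6}:  v_{3} + v_{6} = v_{1} ; sig = ⟨2 | 1⟩
  P = {3,7}:  v_{3} + v_{7} = v_{2} ; sig = ⟨2 | 1⟩
  P = {4,6}:  v_{4} + v_{6} = v_{9} ; sig = ⟨2 | 1⟩
  P = {5,6}:  v_{5} + v_{6} = v_{8} ; sig = ⟨2 | 1⟩
  P = {7,9}:  v_{7} + v_{9} = v_{6} ; sig = ⟨2 | 1⟩
  P = {0,1}:  v_{0} + v_{1} = v_{7} + v_{8} ; sig = ⟨2 | 1 1⟩
  P = {0,3}:  v_{0} + v_{3} = v_{5} + v_{7} ; sig = ⟨2 | 1 1⟩
  P = {0,4}:  v_{0} + v_{4} = v_{5} + v_{8} ; sig = ⟨2 | 1 1⟩
  P = {2,6}:  v_{2} + v_{6} = v_{1} + v_{7} ; sig = ⟨2 | 1 1⟩
  P = {3,9}:  v_{3} + v_{9} = v_{1} + v_{4} ; sig = ⟨2 | 1 1⟩
  P = {5,9}:  v_{5} + v_{9} = v_{4} + v_{8} ; sig = ⟨2 | 1 1⟩
  P = {0,2}:  v_{0} + v_{2} = v_{5} + 2·v_{7} ; sig = ⟨2 | 1 2⟩
  P = {0,6}:  v_{0} + v_{6} = v_{7} + 2·v_{8} ; sig = ⟨2 | 1 2⟩
  P = {0,9}:  v_{0} + v_{9} = 2·v_{8} ; sig = ⟨2 | 2⟩
  P = {5,7,8}:  v_{5} + v_{7} + v_{8} = v_{0} ; sig = ⟨3 | 1⟩

Sorted signature multiset PRS(X):
[⟨2 | 0⟩, ⟨2 | 0⟩, ⟨2 | 0⟩, ⟨2 | 1⟩, ⟨2 | 1⟩, ⟨2 | 1⟩, ⟨2 | 1⟩, ⟨2 | 1⟩, ⟨2 | 1⟩, ⟨2 | 1⟩, ⟨2 | 1⟩, ⟨2 | 1⟩, ⟨2 | 1 1⟩, ⟨2 | 1 1⟩, ⟨2 | 1 1⟩, ⟨2 | 1 1⟩, ⟨2 | 1 1⟩, ⟨2 | 1 1⟩, ⟨2 | 1 2⟩, ⟨2 | 1 2⟩, ⟨2 | 2⟩, ⟨3 | 1⟩]


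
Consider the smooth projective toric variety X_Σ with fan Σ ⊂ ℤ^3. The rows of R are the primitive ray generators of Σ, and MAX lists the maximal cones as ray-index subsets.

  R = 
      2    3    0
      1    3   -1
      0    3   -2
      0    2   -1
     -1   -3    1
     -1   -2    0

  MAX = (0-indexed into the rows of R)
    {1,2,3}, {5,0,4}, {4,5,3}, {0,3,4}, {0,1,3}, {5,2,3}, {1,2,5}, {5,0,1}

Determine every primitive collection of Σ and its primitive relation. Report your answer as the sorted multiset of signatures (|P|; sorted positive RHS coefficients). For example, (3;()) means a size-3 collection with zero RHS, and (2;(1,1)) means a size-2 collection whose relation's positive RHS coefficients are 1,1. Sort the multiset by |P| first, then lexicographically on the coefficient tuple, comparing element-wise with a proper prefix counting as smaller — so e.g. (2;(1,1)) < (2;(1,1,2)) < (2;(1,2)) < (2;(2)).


Σ has 5 primitive collections:

  {1,4}:  v_{1} + v_{4} = 0  ⇒ sig = (2;())
  {2,4}:  v_{2} + v_{4} = v_{3} + v_{5}  ⇒ sig = (2;(1,1))
  {0,2}:  v_{0} + v_{2} = 2·v_{1}  ⇒ sig = (2;(2))
  {0,3,5}:  v_{0} + v_{3} + v_{5} = v_{1}  ⇒ sig = (3;(1))
  {1,3,5}:  v_{1} + v_{3} + v_{5} = v_{2}  ⇒ sig = (3;(1))

Hence PRS(X_Σ) =
    (2;())
    (2;(1,1))
    (2;(2))
    (3;(1))
    (3;(1))


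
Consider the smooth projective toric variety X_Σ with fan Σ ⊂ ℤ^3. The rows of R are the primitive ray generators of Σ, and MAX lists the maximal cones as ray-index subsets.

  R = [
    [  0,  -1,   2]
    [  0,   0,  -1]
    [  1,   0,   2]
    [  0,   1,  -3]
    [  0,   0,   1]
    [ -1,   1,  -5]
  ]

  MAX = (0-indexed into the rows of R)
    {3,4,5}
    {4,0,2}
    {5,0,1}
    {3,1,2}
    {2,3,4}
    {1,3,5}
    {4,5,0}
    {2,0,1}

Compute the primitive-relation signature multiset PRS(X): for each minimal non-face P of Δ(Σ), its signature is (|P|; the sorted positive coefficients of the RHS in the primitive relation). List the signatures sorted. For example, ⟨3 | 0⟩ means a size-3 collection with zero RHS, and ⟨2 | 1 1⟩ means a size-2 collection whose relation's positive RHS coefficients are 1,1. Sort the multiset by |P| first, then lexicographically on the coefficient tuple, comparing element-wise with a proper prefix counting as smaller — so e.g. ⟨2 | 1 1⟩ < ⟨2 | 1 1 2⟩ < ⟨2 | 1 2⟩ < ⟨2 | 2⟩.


|primitive collections| = 3. Relations:

  P = {1,4}:  v_{1} + v_{4} = 0  so sig = ⟨2 | 0⟩
  P = {0,3}:  v_{0} + v_{3} = v_{1}  so sig = ⟨2 | 1⟩
  P = {2,5}:  v_{2} + v_{5} = v_{3}  so sig = ⟨2 | 1⟩

Signatures (|P|; sorted positive RHS coefficients), sorted:
    |P|=2: 3 collections, coeffs (), (1), (1)


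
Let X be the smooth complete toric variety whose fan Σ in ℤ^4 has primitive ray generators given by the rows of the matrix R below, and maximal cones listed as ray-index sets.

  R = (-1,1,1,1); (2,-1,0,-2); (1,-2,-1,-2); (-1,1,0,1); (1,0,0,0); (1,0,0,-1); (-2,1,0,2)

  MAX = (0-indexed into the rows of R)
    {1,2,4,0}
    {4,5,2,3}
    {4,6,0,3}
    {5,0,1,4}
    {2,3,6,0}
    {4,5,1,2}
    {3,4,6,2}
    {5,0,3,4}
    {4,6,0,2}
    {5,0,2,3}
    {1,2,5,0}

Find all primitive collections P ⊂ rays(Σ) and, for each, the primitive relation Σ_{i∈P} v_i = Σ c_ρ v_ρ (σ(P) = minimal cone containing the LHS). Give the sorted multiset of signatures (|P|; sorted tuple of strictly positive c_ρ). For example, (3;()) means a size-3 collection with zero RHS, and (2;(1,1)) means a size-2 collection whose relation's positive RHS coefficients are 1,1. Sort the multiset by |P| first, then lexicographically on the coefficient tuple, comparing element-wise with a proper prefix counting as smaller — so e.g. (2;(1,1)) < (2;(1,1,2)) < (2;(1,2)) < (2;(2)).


Δ(Σ) — 7 vertices, 5 min non-faces:

  {1,6}:  v_{1} + v_{6} = 0 ; sig = (2;())
  {1,3}:  v_{1} + v_{3} = v_{5} ; sig = (2;(1))
  {5,6}:  v_{5} + v_{6} = v_{3} ; sig = (2;(1))
  {0,2,3,4}:  v_{0} + v_{2} + v_{3} + v_{4} = 0 ; sig = (4;())
  {0,2,4,5}:  v_{0} + v_{2} + v_{4} + v_{5} = v_{1} ; sig = (4;(1))

so the primitive-relation signature multiset is
{ (2;()),  (2;(1)) ×2,  (4;()),  (4;(1)) }


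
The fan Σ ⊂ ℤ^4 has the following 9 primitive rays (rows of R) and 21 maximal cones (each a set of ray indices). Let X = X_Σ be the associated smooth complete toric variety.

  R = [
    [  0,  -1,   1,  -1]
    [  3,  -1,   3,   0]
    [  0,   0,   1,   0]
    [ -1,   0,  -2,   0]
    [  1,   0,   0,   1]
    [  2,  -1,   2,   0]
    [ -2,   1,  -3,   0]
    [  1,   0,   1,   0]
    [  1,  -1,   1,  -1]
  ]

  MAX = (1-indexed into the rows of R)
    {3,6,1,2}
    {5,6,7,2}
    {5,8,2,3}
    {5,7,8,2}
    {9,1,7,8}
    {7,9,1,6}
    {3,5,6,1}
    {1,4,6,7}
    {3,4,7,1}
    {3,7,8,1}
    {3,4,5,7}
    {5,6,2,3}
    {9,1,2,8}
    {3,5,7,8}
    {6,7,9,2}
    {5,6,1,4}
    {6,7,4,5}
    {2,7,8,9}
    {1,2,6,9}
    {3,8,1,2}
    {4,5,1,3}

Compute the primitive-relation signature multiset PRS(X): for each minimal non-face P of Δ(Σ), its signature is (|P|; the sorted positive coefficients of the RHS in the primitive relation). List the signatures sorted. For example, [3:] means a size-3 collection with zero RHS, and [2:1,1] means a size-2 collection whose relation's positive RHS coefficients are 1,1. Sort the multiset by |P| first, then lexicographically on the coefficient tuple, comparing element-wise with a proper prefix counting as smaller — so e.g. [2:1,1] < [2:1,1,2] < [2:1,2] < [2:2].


Δ(Σ) — 9 vertices, 13 min non-faces:

  P = {6,8}:  v_{6} + v_{8} = v_{2}  ⟹  sig = [2:1]
  P = {3,9}:  v_{3} + v_{9} = v_{1} + v_{8}  ⟹  sig = [2:1,1]
  P = {4,8}:  v_{4} + v_{8} = v_{6} + v_{7}  ⟹  sig = [2:1,1]
  P = {2,4}:  v_{2} + v_{4} = 2·v_{6} + v_{7}  ⟹  sig = [2:1,2]
  P = {5,9}:  v_{5} + v_{9} = 2·v_{6} + v_{7}  ⟹  sig = [2:1,2]
  P = {4,9}:  v_{4} + v_{9} = v_{1} + 2·v_{6} + 2·v_{7}  ⟹  sig = [2:1,2,2]
  P = {3,6,7}:  v_{3} + v_{6} + v_{7} = 0  ⟹  sig = [3:]
  P = {1,2,7}:  v_{1} + v_{2} + v_{7} = v_{9}  ⟹  sig = [3:1]
  P = {1,5,7}:  v_{1} + v_{5} + v_{7} = v_{4}  ⟹  sig = [3:1]
  P = {1,5,8}:  v_{1} + v_{5} + v_{8} = v_{6}  ⟹  sig = [3:1]
  P = {2,3,7}:  v_{2} + v_{3} + v_{7} = v_{8}  ⟹  sig = [3:1]
  P = {3,4,6}:  v_{3} + v_{4} + v_{6} = v_{1} + v_{5}  ⟹  sig = [3:1,1]
  P = {1,2,5}:  v_{1} + v_{2} + v_{5} = 2·v_{6}  ⟹  sig = [3:2]

Sorted signature multiset PRS(X):
    |P|=2: 6 collections, coeffs (1), (1,1), (1,1), (1,2), (1,2), (1,2,2)
    |P|=3: 7 collections, coeffs (), (1), (1), (1), (1), (1,1), (2)
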